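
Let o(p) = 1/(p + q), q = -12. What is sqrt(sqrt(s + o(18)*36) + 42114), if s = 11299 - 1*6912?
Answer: sqrt(42114 + sqrt(4393)) ≈ 205.38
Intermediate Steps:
s = 4387 (s = 11299 - 6912 = 4387)
o(p) = 1/(-12 + p) (o(p) = 1/(p - 12) = 1/(-12 + p))
sqrt(sqrt(s + o(18)*36) + 42114) = sqrt(sqrt(4387 + 36/(-12 + 18)) + 42114) = sqrt(sqrt(4387 + 36/6) + 42114) = sqrt(sqrt(4387 + (1/6)*36) + 42114) = sqrt(sqrt(4387 + 6) + 42114) = sqrt(sqrt(4393) + 42114) = sqrt(42114 + sqrt(4393))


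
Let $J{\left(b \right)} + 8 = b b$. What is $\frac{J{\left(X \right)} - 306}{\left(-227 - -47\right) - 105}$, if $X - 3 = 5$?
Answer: $\frac{50}{57} \approx 0.87719$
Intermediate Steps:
$X = 8$ ($X = 3 + 5 = 8$)
$J{\left(b \right)} = -8 + b^{2}$ ($J{\left(b \right)} = -8 + b b = -8 + b^{2}$)
$\frac{J{\left(X \right)} - 306}{\left(-227 - -47\right) - 105} = \frac{\left(-8 + 8^{2}\right) - 306}{\left(-227 - -47\right) - 105} = \frac{\left(-8 + 64\right) - 306}{\left(-227 + 47\right) - 105} = \frac{56 - 306}{-180 - 105} = \frac{1}{-285} \left(-250\right) = \left(- \frac{1}{285}\right) \left(-250\right) = \frac{50}{57}$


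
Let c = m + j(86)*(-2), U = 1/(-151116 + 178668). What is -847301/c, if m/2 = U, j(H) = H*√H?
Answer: 11672418576/482838190055423 + 27657468988111872*√86/482838190055423 ≈ 531.20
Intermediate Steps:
j(H) = H^(3/2)
U = 1/27552 ≈ 3.6295e-5
m = 1/13776 (m = 2*(1/27552) = 1/13776 ≈ 7.2590e-5)
c = 1/13776 - 172*√86 (c = 1/13776 + 86^(3/2)*(-2) = 1/13776 + (86*√86)*(-2) = 1/13776 - 172*√86 ≈ -1595.1)
-847301/c = -847301/(1/13776 - 172*√86)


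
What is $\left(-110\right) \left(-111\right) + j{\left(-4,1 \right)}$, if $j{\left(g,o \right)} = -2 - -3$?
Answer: $12211$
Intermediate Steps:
$j{\left(g,o \right)} = 1$ ($j{\left(g,o \right)} = -2 + 3 = 1$)
$\left(-110\right) \left(-111\right) + j{\left(-4,1 \right)} = \left(-110\right) \left(-111\right) + 1 = 12210 + 1 = 12211$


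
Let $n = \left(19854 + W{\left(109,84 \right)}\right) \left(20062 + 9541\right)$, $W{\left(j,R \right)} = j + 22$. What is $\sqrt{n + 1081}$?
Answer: $2 \sqrt{147904259} \approx 24323.0$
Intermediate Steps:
$W{\left(j,R \right)} = 22 + j$
$n = 591615955$ ($n = \left(19854 + \left(22 + 109\right)\right) \left(20062 + 9541\right) = \left(19854 + 131\right) 29603 = 19985 \cdot 29603 = 591615955$)
$\sqrt{n + 1081} = \sqrt{591615955 + 1081} = \sqrt{591617036} = 2 \sqrt{147904259}$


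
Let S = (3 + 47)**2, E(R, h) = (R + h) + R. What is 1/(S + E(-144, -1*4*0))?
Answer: 1/2212 ≈ 0.00045208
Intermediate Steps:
E(R, h) = h + 2*R
S = 2500 (S = 50**2 = 2500)
1/(S + E(-144, -1*4*0)) = 1/(2500 + (-1*4*0 + 2*(-144))) = 1/(2500 + (-4*0 - 288)) = 1/(2500 + (0 - 288)) = 1/(2500 - 288) = 1/2212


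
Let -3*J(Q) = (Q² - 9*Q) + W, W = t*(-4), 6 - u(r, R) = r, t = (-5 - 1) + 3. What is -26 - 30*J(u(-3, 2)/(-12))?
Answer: 1337/8 ≈ 167.13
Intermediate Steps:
t = -3 (t = -6 + 3 = -3)
u(r, R) = 6 - r
W = 12 (W = -3*(-4) = 12)
J(Q) = -4 + 3*Q - Q²/3 (J(Q) = -((Q² - 9*Q) + 12)/3 = -(12 + Q² - 9*Q)/3 = -4 + 3*Q - Q²/3)
-26 - 30*J(u(-3, 2)/(-12)) = -26 - 30*(-4 + 3*((6 - 1*(-3))/(-12)) - (6 - 1*(-3))²/144/3) = -26 - 30*(-4 + 3*((6 + 3)*(-1/12)) - (6 + 3)²/144/3) = -26 - 30*(-4 + 3*(9*(-1/12)) - (9*(-1/12))²/3) = -26 - 30*(-4 + 3*(-¾) - (-¾)²/3) = -26 - 30*(-4 - 9/4 - ⅓*9/16) = -26 - 30*(-4 - 9/4 - 3/16) = -26 - 30*(-103/16) = -26 + 1545/8 = 1337/8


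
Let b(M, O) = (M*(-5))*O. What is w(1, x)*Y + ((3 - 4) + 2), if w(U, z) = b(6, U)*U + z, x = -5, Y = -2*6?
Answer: 421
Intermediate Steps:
Y = -12
b(M, O) = -5*M*O (b(M, O) = (-5*M)*O = -5*M*O)
w(U, z) = z - 30*U² (w(U, z) = (-5*6*U)*U + z = (-30*U)*U + z = -30*U² + z = z - 30*U²)
w(1, x)*Y + ((3 - 4) + 2) = (-5 - 30*1²)*(-12) + ((3 - 4) + 2) = (-5 - 30*1)*(-12) + (-1 + 2) = (-5 - 30)*(-12) + 1 = -35*(-12) + 1 = 420 + 1 = 421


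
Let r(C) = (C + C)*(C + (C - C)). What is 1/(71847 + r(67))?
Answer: 1/80825 ≈ 1.2372e-5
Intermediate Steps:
r(C) = 2*C**2 (r(C) = (2*C)*(C + 0) = (2*C)*C = 2*C**2)
1/(71847 + r(67)) = 1/(71847 + 2*67**2) = 1/(71847 + 2*4489) = 1/(71847 + 8978) = 1/80825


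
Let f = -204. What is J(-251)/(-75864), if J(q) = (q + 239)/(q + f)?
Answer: -1/2876510 ≈ -3.4764e-7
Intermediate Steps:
J(q) = (239 + q)/(-204 + q) (J(q) = (q + 239)/(q - 204) = (239 + q)/(-204 + q))
J(-251)/(-75864) = ((239 - 251)/(-204 - 251))/(-75864) = (-12/(-455))*(-1/75864) = -1/455*(-12)*(-1/75864) = (12/455)*(-1/75864) = -1/2876510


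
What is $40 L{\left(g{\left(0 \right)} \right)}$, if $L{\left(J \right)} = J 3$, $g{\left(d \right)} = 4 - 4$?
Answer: $0$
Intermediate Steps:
$g{\left(d \right)} = 0$ ($g{\left(d \right)} = 4 - 4 = 0$)
$L{\left(J \right)} = 3 J$
$40 L{\left(g{\left(0 \right)} \right)} = 40 \cdot 3 \cdot 0 = 40 \cdot 0 = 0$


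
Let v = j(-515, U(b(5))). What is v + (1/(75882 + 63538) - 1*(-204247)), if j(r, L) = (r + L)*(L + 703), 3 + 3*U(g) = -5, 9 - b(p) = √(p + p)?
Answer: -198621914591/1254780 ≈ -1.5829e+5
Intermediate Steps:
b(p) = 9 - √2*√p (b(p) = 9 - √(p + p) = 9 - √(2*p) = 9 - √2*√p)
U(g) = -8/3 (U(g) = -1 + (⅓)*(-5) = -1 - 5/3 = -8/3)
j(r, L) = (703 + L)*(L + r) (j(r, L) = (L + r)*(703 + L) = (703 + L)*(L + r))
v = -3262853/9 (v = (-8/3)² + 703*(-8/3) + 703*(-515) - 8/3*(-515) = 64/9 - 5624/3 - 362045 + 4120/3 = -3262853/9 ≈ -3.6254e+5)
v + (1/(75882 + 63538) - 1*(-204247)) = -3262853/9 + (1/(75882 + 63538) - 1*(-204247)) = -3262853/9 + (1/139420 + 204247) = -3262853/9 + 28476116741/139420 = -198621914591/1254780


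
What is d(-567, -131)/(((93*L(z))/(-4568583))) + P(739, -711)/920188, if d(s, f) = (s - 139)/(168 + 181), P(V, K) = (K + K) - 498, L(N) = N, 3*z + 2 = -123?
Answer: -741998751401106/311109811625 ≈ -2385.0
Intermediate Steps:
z = -125/3 (z = -⅔ + (⅓)*(-123) = -⅔ - 41 = -125/3 ≈ -41.667)
P(V, K) = -498 + 2*K (P(V, K) = 2*K - 498 = -498 + 2*K)
d(s, f) = -139/349 + s/349 (d(s, f) = (-139 + s)/349 = (-139 + s)*(1/349) = -139/349 + s/349)
d(-567, -131)/(((93*L(z))/(-4568583))) + P(739, -711)/920188 = (-139/349 + (1/349)*(-567))/(((93*(-125/3))/(-4568583))) + (-498 + 2*(-711))/920188 = (-139/349 - 567/349)/((-3875*(-1/4568583))) + (-498 - 1422)*(1/920188) = -706/(349*3875/4568583) - 1920*1/920188 = -706/349*4568583/3875 - 480/230047 = -3225419598/1352375 - 480/230047 = -741998751401106/311109811625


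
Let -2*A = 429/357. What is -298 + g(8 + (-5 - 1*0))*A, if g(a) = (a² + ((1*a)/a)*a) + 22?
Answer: -2229/7 ≈ -318.43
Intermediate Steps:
A = -143/238 (A = -429/(2*357) = -½*143/119 = -143/238 ≈ -0.60084)
g(a) = 22 + a + a² (g(a) = (a² + (a/a)*a) + 22 = (a² + 1*a) + 22 = (a² + a) + 22 = (a + a²) + 22 = 22 + a + a²)
-298 + g(8 + (-5 - 1*0))*A = -298 + (22 + (8 + (-5 - 1*0)) + (8 + (-5 - 1*0))²)*(-143/238) = -298 + (22 + (8 + (-5 + 0)) + (8 + (-5 + 0))²)*(-143/238) = -298 + (22 + (8 - 5) + (8 - 5)²)*(-143/238) = -298 + (22 + 3 + 3²)*(-143/238) = -298 + (22 + 3 + 9)*(-143/238) = -298 + 34*(-143/238) = -298 - 143/7 = -2229/7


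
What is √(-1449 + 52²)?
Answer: √1255 ≈ 35.426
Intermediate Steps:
√(-1449 + 52²) = √(-1449 + 2704) = √1255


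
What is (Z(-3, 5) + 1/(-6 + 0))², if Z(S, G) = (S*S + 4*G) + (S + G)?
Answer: 34225/36 ≈ 950.69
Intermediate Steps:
Z(S, G) = S + S² + 5*G (Z(S, G) = (S² + 4*G) + (G + S) = S + S² + 5*G)
(Z(-3, 5) + 1/(-6 + 0))² = ((-3 + (-3)² + 5*5) + 1/(-6 + 0))² = ((-3 + 9 + 25) + 1/(-6))² = (31 - ⅙)² = (185/6)² = 34225/36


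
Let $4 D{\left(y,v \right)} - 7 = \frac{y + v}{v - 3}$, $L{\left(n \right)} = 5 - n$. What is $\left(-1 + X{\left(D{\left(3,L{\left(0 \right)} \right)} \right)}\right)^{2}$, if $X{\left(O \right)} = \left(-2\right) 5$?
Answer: $121$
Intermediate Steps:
$D{\left(y,v \right)} = \frac{7}{4} + \frac{v + y}{4 \left(-3 + v\right)}$ ($D{\left(y,v \right)} = \frac{7}{4} + \frac{\left(y + v\right) \frac{1}{v - 3}}{4} = \frac{7}{4} + \frac{\left(v + y\right) \frac{1}{-3 + v}}{4} = \frac{7}{4} + \frac{\frac{1}{-3 + v} \left(v + y\right)}{4} = \frac{7}{4} + \frac{v + y}{4 \left(-3 + v\right)}$)
$X{\left(O \right)} = -10$
$\left(-1 + X{\left(D{\left(3,L{\left(0 \right)} \right)} \right)}\right)^{2} = \left(-1 - 10\right)^{2} = \left(-11\right)^{2} = 121$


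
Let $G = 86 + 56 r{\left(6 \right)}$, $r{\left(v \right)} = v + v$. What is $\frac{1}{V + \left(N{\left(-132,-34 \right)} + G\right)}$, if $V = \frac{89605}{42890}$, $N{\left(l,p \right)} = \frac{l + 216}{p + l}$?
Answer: $\frac{711974}{540803459} \approx 0.0013165$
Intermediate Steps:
$N{\left(l,p \right)} = \frac{216 + l}{l + p}$
$r{\left(v \right)} = 2 v$
$V = \frac{17921}{8578}$ ($V = 89605 \cdot \frac{1}{42890} = \frac{17921}{8578} \approx 2.0892$)
$G = 758$ ($G = 86 + 56 \cdot 2 \cdot 6 = 86 + 56 \cdot 12 = 86 + 672 = 758$)
$\frac{1}{V + \left(N{\left(-132,-34 \right)} + G\right)} = \frac{1}{\frac{17921}{8578} + \left(\frac{216 - 132}{-132 - 34} + 758\right)} = \frac{1}{\frac{17921}{8578} + \left(\frac{1}{-166} \cdot 84 + 758\right)} = \frac{1}{\frac{17921}{8578} + \left(\left(- \frac{1}{166}\right) 84 + 758\right)} = \frac{1}{\frac{17921}{8578} + \left(- \frac{42}{83} + 758\right)} = \frac{1}{\frac{17921}{8578} + \frac{62872}{83}} = \frac{1}{\frac{540803459}{711974}} = \frac{711974}{540803459}$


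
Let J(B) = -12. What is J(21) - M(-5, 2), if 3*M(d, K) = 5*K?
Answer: -46/3 ≈ -15.333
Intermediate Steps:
M(d, K) = 5*K/3 (M(d, K) = (5*K)/3 = 5*K/3)
J(21) - M(-5, 2) = -12 - 5*2/3 = -12 - 1*10/3 = -12 - 10/3 = -46/3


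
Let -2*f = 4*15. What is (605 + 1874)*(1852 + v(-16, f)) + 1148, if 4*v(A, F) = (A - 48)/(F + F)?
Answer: 68893756/15 ≈ 4.5929e+6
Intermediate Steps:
f = -30 (f = -2*15 = -½*60 = -30)
v(A, F) = (-48 + A)/(8*F) (v(A, F) = ((A - 48)/(F + F))/4 = ((-48 + A)/((2*F)))/4 = ((-48 + A)*(1/(2*F)))/4 = ((-48 + A)/(2*F))/4 = (-48 + A)/(8*F))
(605 + 1874)*(1852 + v(-16, f)) + 1148 = (605 + 1874)*(1852 + (⅛)*(-48 - 16)/(-30)) + 1148 = 2479*(1852 + (⅛)*(-1/30)*(-64)) + 1148 = 2479*(1852 + 4/15) + 1148 = 2479*(27784/15) + 1148 = 68876536/15 + 1148 = 68893756/15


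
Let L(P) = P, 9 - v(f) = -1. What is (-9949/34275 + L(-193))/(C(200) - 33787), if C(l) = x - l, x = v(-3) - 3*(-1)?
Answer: 3312512/582229425 ≈ 0.0056894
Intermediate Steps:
v(f) = 10 (v(f) = 9 - 1*(-1) = 9 + 1 = 10)
x = 13 (x = 10 - 3*(-1) = 10 + 3 = 13)
C(l) = 13 - l
(-9949/34275 + L(-193))/(C(200) - 33787) = (-9949/34275 - 193)/((13 - 1*200) - 33787) = (-9949*1/34275 - 193)/((13 - 200) - 33787) = (-9949/34275 - 193)/(-187 - 33787) = -6625024/34275/(-33974) = -6625024/34275*(-1/33974) = 3312512/582229425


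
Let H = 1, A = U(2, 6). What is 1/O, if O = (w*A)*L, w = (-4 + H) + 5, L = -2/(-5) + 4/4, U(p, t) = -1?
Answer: -5/14 ≈ -0.35714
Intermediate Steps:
L = 7/5 (L = -2*(-1/5) + 4*(1/4) = 2/5 + 1 = 7/5 ≈ 1.4000)
A = -1
w = 2 (w = (-4 + 1) + 5 = -3 + 5 = 2)
O = -14/5 (O = (2*(-1))*(7/5) = -2*7/5 = -14/5 ≈ -2.8000)
1/O = 1/(-14/5) = -5/14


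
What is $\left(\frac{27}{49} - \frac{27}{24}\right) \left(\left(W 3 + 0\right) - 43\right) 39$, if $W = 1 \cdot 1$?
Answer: $\frac{43875}{49} \approx 895.41$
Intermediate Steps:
$W = 1$
$\left(\frac{27}{49} - \frac{27}{24}\right) \left(\left(W 3 + 0\right) - 43\right) 39 = \left(\frac{27}{49} - \frac{27}{24}\right) \left(\left(1 \cdot 3 + 0\right) - 43\right) 39 = \left(27 \cdot \frac{1}{49} - \frac{9}{8}\right) \left(\left(3 + 0\right) - 43\right) 39 = \left(\frac{27}{49} - \frac{9}{8}\right) \left(3 - 43\right) 39 = \left(- \frac{225}{392}\right) \left(-40\right) 39 = \frac{1125}{49} \cdot 39 = \frac{43875}{49}$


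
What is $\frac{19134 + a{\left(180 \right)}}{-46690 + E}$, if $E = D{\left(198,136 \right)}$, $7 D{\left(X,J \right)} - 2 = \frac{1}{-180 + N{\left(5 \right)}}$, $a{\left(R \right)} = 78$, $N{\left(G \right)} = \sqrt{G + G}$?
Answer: $- \frac{474547374534800}{1153262633187947} + \frac{44828 \sqrt{10}}{1153262633187947} \approx -0.41148$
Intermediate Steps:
$N{\left(G \right)} = \sqrt{2} \sqrt{G}$ ($N{\left(G \right)} = \sqrt{2 G} = \sqrt{2} \sqrt{G}$)
$D{\left(X,J \right)} = \frac{2}{7} + \frac{1}{7 \left(-180 + \sqrt{10}\right)}$ ($D{\left(X,J \right)} = \frac{2}{7} + \frac{1}{7 \left(-180 + \sqrt{2} \sqrt{5}\right)} = \frac{2}{7} + \frac{1}{7 \left(-180 + \sqrt{10}\right)}$)
$E = \frac{6460}{22673} - \frac{\sqrt{10}}{226730} \approx 0.28491$
$\frac{19134 + a{\left(180 \right)}}{-46690 + E} = \frac{19134 + 78}{-46690 + \left(\frac{6460}{22673} - \frac{\sqrt{10}}{226730}\right)} = \frac{19212}{- \frac{1058595910}{22673} - \frac{\sqrt{10}}{226730}}$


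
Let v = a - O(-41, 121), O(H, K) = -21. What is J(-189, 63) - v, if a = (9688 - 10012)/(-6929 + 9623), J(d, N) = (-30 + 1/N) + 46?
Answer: -137584/28287 ≈ -4.8639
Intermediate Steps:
J(d, N) = 16 + 1/N
a = -54/449 (a = -324/2694 = -324*1/2694 = -54/449 ≈ -0.12027)
v = 9375/449 (v = -54/449 - 1*(-21) = -54/449 + 21 = 9375/449 ≈ 20.880)
J(-189, 63) - v = (16 + 1/63) - 1*9375/449 = (16 + 1/63) - 9375/449 = 1009/63 - 9375/449 = -137584/28287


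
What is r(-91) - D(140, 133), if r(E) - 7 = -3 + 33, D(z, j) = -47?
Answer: 84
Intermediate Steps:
r(E) = 37 (r(E) = 7 + (-3 + 33) = 7 + 30 = 37)
r(-91) - D(140, 133) = 37 - 1*(-47) = 37 + 47 = 84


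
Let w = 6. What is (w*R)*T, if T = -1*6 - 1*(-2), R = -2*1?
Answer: 48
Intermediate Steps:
R = -2
T = -4 (T = -6 + 2 = -4)
(w*R)*T = (6*(-2))*(-4) = -12*(-4) = 48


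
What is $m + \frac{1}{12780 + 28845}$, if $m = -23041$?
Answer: $- \frac{959081624}{41625} \approx -23041.0$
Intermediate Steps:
$m + \frac{1}{12780 + 28845} = -23041 + \frac{1}{12780 + 28845} = -23041 + \frac{1}{41625} = - \frac{959081624}{41625}$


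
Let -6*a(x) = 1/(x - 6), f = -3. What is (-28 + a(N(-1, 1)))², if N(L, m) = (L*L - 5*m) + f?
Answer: 4765489/6084 ≈ 783.28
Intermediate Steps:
N(L, m) = -3 + L² - 5*m (N(L, m) = (L*L - 5*m) - 3 = (L² - 5*m) - 3 = -3 + L² - 5*m)
a(x) = -1/(6*(-6 + x)) (a(x) = -1/(6*(x - 6)) = -1/(6*(-6 + x)))
(-28 + a(N(-1, 1)))² = (-28 - 1/(-36 + 6*(-3 + (-1)² - 5*1)))² = (-28 - 1/(-36 + 6*(-3 + 1 - 5)))² = (-28 - 1/(-36 + 6*(-7)))² = (-28 - 1/(-36 - 42))² = (-28 - 1/(-78))² = (-28 - 1*(-1/78))² = (-28 + 1/78)² = (-2183/78)² = 4765489/6084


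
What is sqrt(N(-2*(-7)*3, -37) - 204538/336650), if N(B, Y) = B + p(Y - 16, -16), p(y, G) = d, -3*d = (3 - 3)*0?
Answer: sqrt(46911376273)/33665 ≈ 6.4337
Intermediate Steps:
d = 0 (d = -(3 - 3)*0/3 = -0*0 = -1/3*0 = 0)
p(y, G) = 0
N(B, Y) = B (N(B, Y) = B + 0 = B)
sqrt(N(-2*(-7)*3, -37) - 204538/336650) = sqrt(-2*(-7)*3 - 204538/336650) = sqrt(14*3 - 204538*1/336650) = sqrt(42 - 102269/168325) = sqrt(6967381/168325) = sqrt(46911376273)/33665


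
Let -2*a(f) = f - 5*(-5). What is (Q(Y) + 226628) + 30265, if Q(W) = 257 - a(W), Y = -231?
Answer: 257047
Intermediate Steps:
a(f) = -25/2 - f/2 (a(f) = -(f - 5*(-5))/2 = -(f + 25)/2 = -(25 + f)/2 = -25/2 - f/2)
Q(W) = 539/2 + W/2 (Q(W) = 257 - (-25/2 - W/2) = 257 + (25/2 + W/2) = 539/2 + W/2)
(Q(Y) + 226628) + 30265 = ((539/2 + (½)*(-231)) + 226628) + 30265 = ((539/2 - 231/2) + 226628) + 30265 = (154 + 226628) + 30265 = 226782 + 30265 = 257047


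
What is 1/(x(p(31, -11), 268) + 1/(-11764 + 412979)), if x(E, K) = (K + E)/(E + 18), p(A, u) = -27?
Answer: -3610935/96692806 ≈ -0.037344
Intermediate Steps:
x(E, K) = (E + K)/(18 + E)
1/(x(p(31, -11), 268) + 1/(-11764 + 412979)) = 1/((-27 + 268)/(18 - 27) + 1/(-11764 + 412979)) = 1/(241/(-9) + 1/401215) = 1/(-⅑*241 + 1/401215) = 1/(-241/9 + 1/401215) = 1/(-96692806/3610935) = -3610935/96692806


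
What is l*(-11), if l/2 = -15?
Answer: 330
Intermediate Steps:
l = -30 (l = 2*(-15) = -30)
l*(-11) = -30*(-11) = 330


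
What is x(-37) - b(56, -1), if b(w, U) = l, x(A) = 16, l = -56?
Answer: 72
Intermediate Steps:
b(w, U) = -56
x(-37) - b(56, -1) = 16 - 1*(-56) = 16 + 56 = 72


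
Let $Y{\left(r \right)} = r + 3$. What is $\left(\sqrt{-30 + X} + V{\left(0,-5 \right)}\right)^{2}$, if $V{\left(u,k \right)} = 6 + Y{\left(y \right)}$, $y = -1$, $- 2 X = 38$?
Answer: $15 + 112 i \approx 15.0 + 112.0 i$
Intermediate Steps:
$X = -19$ ($X = \left(- \frac{1}{2}\right) 38 = -19$)
$Y{\left(r \right)} = 3 + r$
$V{\left(u,k \right)} = 8$ ($V{\left(u,k \right)} = 6 + \left(3 - 1\right) = 6 + 2 = 8$)
$\left(\sqrt{-30 + X} + V{\left(0,-5 \right)}\right)^{2} = \left(\sqrt{-30 - 19} + 8\right)^{2} = \left(\sqrt{-49} + 8\right)^{2} = \left(7 i + 8\right)^{2} = \left(8 + 7 i\right)^{2}$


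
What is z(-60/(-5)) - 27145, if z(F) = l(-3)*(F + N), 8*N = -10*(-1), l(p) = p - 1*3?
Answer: -54449/2 ≈ -27225.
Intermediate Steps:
l(p) = -3 + p (l(p) = p - 3 = -3 + p)
N = 5/4 (N = (-10*(-1))/8 = (1/8)*10 = 5/4 ≈ 1.2500)
z(F) = -15/2 - 6*F (z(F) = (-3 - 3)*(F + 5/4) = -6*(5/4 + F) = -15/2 - 6*F)
z(-60/(-5)) - 27145 = (-15/2 - (-72)*5/(-5)) - 27145 = (-15/2 - (-72)*5*(-1/5)) - 27145 = (-15/2 - (-72)*(-1)) - 27145 = (-15/2 - 6*12) - 27145 = (-15/2 - 72) - 27145 = -159/2 - 27145 = -54449/2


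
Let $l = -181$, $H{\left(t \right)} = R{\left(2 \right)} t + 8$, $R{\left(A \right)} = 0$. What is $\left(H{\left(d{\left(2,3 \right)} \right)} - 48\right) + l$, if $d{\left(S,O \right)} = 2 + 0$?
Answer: $-221$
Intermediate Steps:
$d{\left(S,O \right)} = 2$
$H{\left(t \right)} = 8$ ($H{\left(t \right)} = 0 t + 8 = 0 + 8 = 8$)
$\left(H{\left(d{\left(2,3 \right)} \right)} - 48\right) + l = \left(8 - 48\right) - 181 = -40 - 181 = -221$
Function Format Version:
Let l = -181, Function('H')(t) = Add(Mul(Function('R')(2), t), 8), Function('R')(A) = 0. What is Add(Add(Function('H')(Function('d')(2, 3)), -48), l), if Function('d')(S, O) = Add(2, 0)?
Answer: -221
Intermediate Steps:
Function('d')(S, O) = 2
Function('H')(t) = 8 (Function('H')(t) = Add(Mul(0, t), 8) = Add(0, 8) = 8)
Add(Add(Function('H')(Function('d')(2, 3)), -48), l) = Add(Add(8, -48), -181) = Add(-40, -181) = -221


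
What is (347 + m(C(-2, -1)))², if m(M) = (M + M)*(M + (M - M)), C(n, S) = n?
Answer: 126025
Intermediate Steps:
m(M) = 2*M² (m(M) = (2*M)*(M + 0) = (2*M)*M = 2*M²)
(347 + m(C(-2, -1)))² = (347 + 2*(-2)²)² = (347 + 2*4)² = (347 + 8)² = 355² = 126025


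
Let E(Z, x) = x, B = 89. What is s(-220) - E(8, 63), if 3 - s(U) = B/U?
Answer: -13111/220 ≈ -59.595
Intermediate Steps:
s(U) = 3 - 89/U
s(-220) - E(8, 63) = (3 - 89/(-220)) - 1*63 = (3 - 89*(-1/220)) - 63 = (3 + 89/220) - 63 = 749/220 - 63 = -13111/220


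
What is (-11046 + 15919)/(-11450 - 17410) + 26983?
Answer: 778724507/28860 ≈ 26983.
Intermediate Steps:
(-11046 + 15919)/(-11450 - 17410) + 26983 = 4873/(-28860) + 26983 = 4873*(-1/28860) + 26983 = -4873/28860 + 26983 = 778724507/28860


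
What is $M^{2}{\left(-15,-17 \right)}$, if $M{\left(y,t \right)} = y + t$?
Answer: $1024$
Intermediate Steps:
$M{\left(y,t \right)} = t + y$
$M^{2}{\left(-15,-17 \right)} = \left(-17 - 15\right)^{2} = \left(-32\right)^{2} = 1024$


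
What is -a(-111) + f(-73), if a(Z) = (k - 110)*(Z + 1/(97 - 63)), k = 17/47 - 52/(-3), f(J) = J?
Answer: -49455557/4794 ≈ -10316.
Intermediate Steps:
k = 2495/141 (k = 17*(1/47) - 52*(-1/3) = 17/47 + 52/3 = 2495/141 ≈ 17.695)
a(Z) = -13015/4794 - 13015*Z/141 (a(Z) = (2495/141 - 110)*(Z + 1/(97 - 63)) = -13015*(Z + 1/34)/141 = -13015*(1/34 + Z)/141 = -13015/4794 - 13015*Z/141)
-a(-111) + f(-73) = -(-13015/4794 - 13015/141*(-111)) - 73 = -(-13015/4794 + 481555/47) - 73 = -1*49105595/4794 - 73 = -49105595/4794 - 73 = -49455557/4794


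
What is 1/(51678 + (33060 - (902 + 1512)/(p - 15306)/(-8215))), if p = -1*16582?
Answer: 130979960/11098979849273 ≈ 1.1801e-5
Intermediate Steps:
p = -16582
1/(51678 + (33060 - (902 + 1512)/(p - 15306)/(-8215))) = 1/(51678 + (33060 - (902 + 1512)/(-16582 - 15306)/(-8215))) = 1/(51678 + (33060 - 2414/(-31888)*(-1)/8215)) = 1/(51678 + (33060 - 2414*(-1/31888)*(-1)/8215)) = 1/(51678 + (33060 - (-1207)*(-1)/(15944*8215))) = 1/(51678 + (33060 - 1*1207/130979960)) = 1/(51678 + (33060 - 1207/130979960)) = 1/(51678 + 4330197476393/130979960) = 1/(11098979849273/130979960) = 130979960/11098979849273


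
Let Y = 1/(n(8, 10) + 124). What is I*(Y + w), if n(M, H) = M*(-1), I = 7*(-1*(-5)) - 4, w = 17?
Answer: 61163/116 ≈ 527.27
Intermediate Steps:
I = 31 (I = 7*5 - 4 = 35 - 4 = 31)
n(M, H) = -M
Y = 1/116 (Y = 1/(-1*8 + 124) = 1/(-8 + 124) = 1/116 ≈ 0.0086207)
I*(Y + w) = 31*(1/116 + 17) = 31*(1973/116) = 61163/116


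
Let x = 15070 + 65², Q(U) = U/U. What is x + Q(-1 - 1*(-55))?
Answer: 19296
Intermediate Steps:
Q(U) = 1
x = 19295 (x = 15070 + 4225 = 19295)
x + Q(-1 - 1*(-55)) = 19295 + 1 = 19296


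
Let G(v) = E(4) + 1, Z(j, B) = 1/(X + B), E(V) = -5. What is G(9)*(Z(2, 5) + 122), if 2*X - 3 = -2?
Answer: -5376/11 ≈ -488.73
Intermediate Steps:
X = ½ (X = 3/2 + (½)*(-2) = 3/2 - 1 = ½ ≈ 0.50000)
Z(j, B) = 1/(½ + B)
G(v) = -4 (G(v) = -5 + 1 = -4)
G(9)*(Z(2, 5) + 122) = -4*(2/(1 + 2*5) + 122) = -4*(2/(1 + 10) + 122) = -4*(2/11 + 122) = -4*1344/11 = -5376/11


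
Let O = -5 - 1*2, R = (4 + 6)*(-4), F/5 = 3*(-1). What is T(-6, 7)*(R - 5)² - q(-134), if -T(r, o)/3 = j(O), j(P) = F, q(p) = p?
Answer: 91259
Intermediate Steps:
F = -15 (F = 5*(3*(-1)) = 5*(-3) = -15)
R = -40 (R = 10*(-4) = -40)
O = -7 (O = -5 - 2 = -7)
j(P) = -15
T(r, o) = 45 (T(r, o) = -3*(-15) = 45)
T(-6, 7)*(R - 5)² - q(-134) = 45*(-40 - 5)² - 1*(-134) = 45*(-45)² + 134 = 45*2025 + 134 = 91125 + 134 = 91259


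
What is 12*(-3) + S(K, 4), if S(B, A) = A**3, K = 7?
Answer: 28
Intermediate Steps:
12*(-3) + S(K, 4) = 12*(-3) + 4**3 = -36 + 64 = 28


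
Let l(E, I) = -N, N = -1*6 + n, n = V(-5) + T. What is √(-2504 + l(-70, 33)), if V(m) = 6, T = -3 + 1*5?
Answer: I*√2506 ≈ 50.06*I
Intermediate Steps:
T = 2 (T = -3 + 5 = 2)
n = 8 (n = 6 + 2 = 8)
N = 2 (N = -1*6 + 8 = -6 + 8 = 2)
l(E, I) = -2 (l(E, I) = -1*2 = -2)
√(-2504 + l(-70, 33)) = √(-2504 - 2) = √(-2506) = I*√2506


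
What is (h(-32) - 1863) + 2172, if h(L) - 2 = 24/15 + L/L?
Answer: 1568/5 ≈ 313.60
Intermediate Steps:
h(L) = 23/5 (h(L) = 2 + (24/15 + L/L) = 2 + (24*(1/15) + 1) = 2 + (8/5 + 1) = 2 + 13/5 = 23/5)
(h(-32) - 1863) + 2172 = (23/5 - 1863) + 2172 = -9292/5 + 2172 = 1568/5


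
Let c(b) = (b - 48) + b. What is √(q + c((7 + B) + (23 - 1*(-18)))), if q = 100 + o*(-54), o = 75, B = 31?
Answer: 16*I*√15 ≈ 61.968*I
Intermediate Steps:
c(b) = -48 + 2*b (c(b) = (-48 + b) + b = -48 + 2*b)
q = -3950 (q = 100 + 75*(-54) = 100 - 4050 = -3950)
√(q + c((7 + B) + (23 - 1*(-18)))) = √(-3950 + (-48 + 2*((7 + 31) + (23 - 1*(-18))))) = √(-3950 + (-48 + 2*(38 + (23 + 18)))) = √(-3950 + (-48 + 2*(38 + 41))) = √(-3950 + (-48 + 2*79)) = √(-3950 + (-48 + 158)) = √(-3950 + 110) = √(-3840) = 16*I*√15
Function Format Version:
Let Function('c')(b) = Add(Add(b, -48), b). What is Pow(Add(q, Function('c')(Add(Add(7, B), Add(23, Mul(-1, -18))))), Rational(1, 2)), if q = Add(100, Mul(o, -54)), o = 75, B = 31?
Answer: Mul(16, I, Pow(15, Rational(1, 2))) ≈ Mul(61.968, I)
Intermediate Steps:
Function('c')(b) = Add(-48, Mul(2, b)) (Function('c')(b) = Add(Add(-48, b), b) = Add(-48, Mul(2, b)))
q = -3950 (q = Add(100, Mul(75, -54)) = Add(100, -4050) = -3950)
Pow(Add(q, Function('c')(Add(Add(7, B), Add(23, Mul(-1, -18))))), Rational(1, 2)) = Pow(Add(-3950, Add(-48, Mul(2, Add(Add(7, 31), Add(23, Mul(-1, -18)))))), Rational(1, 2)) = Pow(Add(-3950, Add(-48, Mul(2, Add(38, Add(23, 18))))), Rational(1, 2)) = Pow(Add(-3950, Add(-48, Mul(2, Add(38, 41)))), Rational(1, 2)) = Pow(Add(-3950, Add(-48, Mul(2, 79))), Rational(1, 2)) = Pow(Add(-3950, Add(-48, 158)), Rational(1, 2)) = Pow(Add(-3950, 110), Rational(1, 2)) = Pow(-3840, Rational(1, 2)) = Mul(16, I, Pow(15, Rational(1, 2)))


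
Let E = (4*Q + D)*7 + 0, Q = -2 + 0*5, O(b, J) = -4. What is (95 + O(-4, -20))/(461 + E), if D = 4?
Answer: 91/433 ≈ 0.21016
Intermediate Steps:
Q = -2 (Q = -2 + 0 = -2)
E = -28 (E = (4*(-2) + 4)*7 + 0 = (-8 + 4)*7 + 0 = -4*7 + 0 = -28 + 0 = -28)
(95 + O(-4, -20))/(461 + E) = (95 - 4)/(461 - 28) = 91/433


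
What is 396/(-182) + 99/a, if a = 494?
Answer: -6831/3458 ≈ -1.9754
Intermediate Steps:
396/(-182) + 99/a = 396/(-182) + 99/494 = 396*(-1/182) + 99*(1/494) = -198/91 + 99/494 = -6831/3458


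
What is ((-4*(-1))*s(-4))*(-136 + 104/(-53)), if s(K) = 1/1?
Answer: -29248/53 ≈ -551.85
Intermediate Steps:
s(K) = 1
((-4*(-1))*s(-4))*(-136 + 104/(-53)) = (-4*(-1)*1)*(-136 + 104/(-53)) = (4*1)*(-136 + 104*(-1/53)) = 4*(-136 - 104/53) = 4*(-7312/53) = -29248/53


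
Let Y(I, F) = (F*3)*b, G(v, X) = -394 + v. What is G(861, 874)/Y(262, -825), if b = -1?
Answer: 467/2475 ≈ 0.18869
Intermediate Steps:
Y(I, F) = -3*F (Y(I, F) = (F*3)*(-1) = (3*F)*(-1) = -3*F)
G(861, 874)/Y(262, -825) = (-394 + 861)/((-3*(-825))) = 467/2475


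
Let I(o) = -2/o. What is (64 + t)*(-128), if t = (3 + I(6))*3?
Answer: -9216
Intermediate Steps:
t = 8 (t = (3 - 2/6)*3 = (3 - 2*⅙)*3 = (3 - ⅓)*3 = (8/3)*3 = 8)
(64 + t)*(-128) = (64 + 8)*(-128) = 72*(-128) = -9216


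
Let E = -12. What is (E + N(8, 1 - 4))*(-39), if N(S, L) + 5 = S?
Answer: 351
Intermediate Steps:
N(S, L) = -5 + S
(E + N(8, 1 - 4))*(-39) = (-12 + (-5 + 8))*(-39) = (-12 + 3)*(-39) = -9*(-39) = 351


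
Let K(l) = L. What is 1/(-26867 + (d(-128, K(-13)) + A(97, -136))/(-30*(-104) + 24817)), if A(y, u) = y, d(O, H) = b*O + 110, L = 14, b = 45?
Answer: -27937/750588932 ≈ -3.7220e-5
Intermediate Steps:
K(l) = 14
d(O, H) = 110 + 45*O (d(O, H) = 45*O + 110 = 110 + 45*O)
1/(-26867 + (d(-128, K(-13)) + A(97, -136))/(-30*(-104) + 24817)) = 1/(-26867 + ((110 + 45*(-128)) + 97)/(-30*(-104) + 24817)) = 1/(-26867 + ((110 - 5760) + 97)/(3120 + 24817)) = 1/(-26867 + (-5650 + 97)/27937) = 1/(-26867 - 5553*1/27937) = 1/(-26867 - 5553/27937) = 1/(-750588932/27937) = -27937/750588932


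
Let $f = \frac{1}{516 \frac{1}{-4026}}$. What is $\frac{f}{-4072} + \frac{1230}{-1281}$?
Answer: $- \frac{143292203}{149531984} \approx -0.95827$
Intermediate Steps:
$f = - \frac{671}{86}$ ($f = \frac{1}{516 \left(- \frac{1}{4026}\right)} = \frac{1}{- \frac{86}{671}} = - \frac{671}{86} \approx -7.8023$)
$\frac{f}{-4072} + \frac{1230}{-1281} = - \frac{671}{86 \left(-4072\right)} + \frac{1230}{-1281} = \left(- \frac{671}{86}\right) \left(- \frac{1}{4072}\right) + 1230 \left(- \frac{1}{1281}\right) = \frac{671}{350192} - \frac{410}{427} = - \frac{143292203}{149531984}$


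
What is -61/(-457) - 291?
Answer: -132926/457 ≈ -290.87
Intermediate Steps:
-61/(-457) - 291 = -1/457*(-61) - 291 = 61/457 - 291 = -132926/457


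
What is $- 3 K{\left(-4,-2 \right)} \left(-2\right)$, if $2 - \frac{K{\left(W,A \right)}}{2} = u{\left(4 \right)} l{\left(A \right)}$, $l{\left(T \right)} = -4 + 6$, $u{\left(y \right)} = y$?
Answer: $-72$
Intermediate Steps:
$l{\left(T \right)} = 2$
$K{\left(W,A \right)} = -12$ ($K{\left(W,A \right)} = 4 - 2 \cdot 4 \cdot 2 = 4 - 16 = -12$)
$- 3 K{\left(-4,-2 \right)} \left(-2\right) = \left(-3\right) \left(-12\right) \left(-2\right) = 36 \left(-2\right) = -72$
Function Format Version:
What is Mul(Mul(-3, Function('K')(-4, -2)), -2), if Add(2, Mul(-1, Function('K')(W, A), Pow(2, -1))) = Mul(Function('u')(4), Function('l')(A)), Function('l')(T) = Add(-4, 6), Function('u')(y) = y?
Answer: -72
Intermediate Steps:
Function('l')(T) = 2
Function('K')(W, A) = -12 (Function('K')(W, A) = Add(4, Mul(-2, Mul(4, 2))) = Add(4, Mul(-2, 8)) = Add(4, -16) = -12)
Mul(Mul(-3, Function('K')(-4, -2)), -2) = Mul(Mul(-3, -12), -2) = Mul(36, -2) = -72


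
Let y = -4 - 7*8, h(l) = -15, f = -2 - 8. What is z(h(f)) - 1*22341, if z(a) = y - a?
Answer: -22386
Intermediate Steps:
f = -10
y = -60 (y = -4 - 56 = -60)
z(a) = -60 - a
z(h(f)) - 1*22341 = (-60 - 1*(-15)) - 1*22341 = (-60 + 15) - 22341 = -45 - 22341 = -22386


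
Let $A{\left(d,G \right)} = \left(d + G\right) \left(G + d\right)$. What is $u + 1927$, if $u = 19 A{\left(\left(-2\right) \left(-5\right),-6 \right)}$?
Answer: $2231$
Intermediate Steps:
$A{\left(d,G \right)} = \left(G + d\right)^{2}$ ($A{\left(d,G \right)} = \left(G + d\right) \left(G + d\right) = \left(G + d\right)^{2}$)
$u = 304$ ($u = 19 \left(-6 - -10\right)^{2} = 19 \left(-6 + 10\right)^{2} = 19 \cdot 4^{2} = 19 \cdot 16 = 304$)
$u + 1927 = 304 + 1927 = 2231$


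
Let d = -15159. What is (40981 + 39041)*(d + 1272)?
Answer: -1111265514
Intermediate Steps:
(40981 + 39041)*(d + 1272) = (40981 + 39041)*(-15159 + 1272) = 80022*(-13887) = -1111265514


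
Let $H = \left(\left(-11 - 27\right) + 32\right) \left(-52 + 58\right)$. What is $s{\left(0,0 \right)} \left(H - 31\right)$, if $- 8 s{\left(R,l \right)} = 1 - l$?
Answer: $\frac{67}{8} \approx 8.375$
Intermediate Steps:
$s{\left(R,l \right)} = - \frac{1}{8} + \frac{l}{8}$ ($s{\left(R,l \right)} = - \frac{1 - l}{8} = - \frac{1}{8} + \frac{l}{8}$)
$H = -36$ ($H = \left(-38 + 32\right) 6 = \left(-6\right) 6 = -36$)
$s{\left(0,0 \right)} \left(H - 31\right) = \left(- \frac{1}{8} + \frac{1}{8} \cdot 0\right) \left(-36 - 31\right) = \left(- \frac{1}{8} + 0\right) \left(-67\right) = \left(- \frac{1}{8}\right) \left(-67\right) = \frac{67}{8}$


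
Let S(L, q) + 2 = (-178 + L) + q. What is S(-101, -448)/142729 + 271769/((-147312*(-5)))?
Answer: 38252365361/105128472240 ≈ 0.36386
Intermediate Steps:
S(L, q) = -180 + L + q (S(L, q) = -2 + ((-178 + L) + q) = -2 + (-178 + L + q) = -180 + L + q)
S(-101, -448)/142729 + 271769/((-147312*(-5))) = (-180 - 101 - 448)/142729 + 271769/((-147312*(-5))) = -729*1/142729 + 271769/((-24552*(-30))) = -729/142729 + 271769/736560 = 38252365361/105128472240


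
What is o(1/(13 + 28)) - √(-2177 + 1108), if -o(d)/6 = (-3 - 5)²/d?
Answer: -15744 - I*√1069 ≈ -15744.0 - 32.696*I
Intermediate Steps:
o(d) = -384/d (o(d) = -6*(-3 - 5)²/d = -6*(-8)²/d = -384/d)
o(1/(13 + 28)) - √(-2177 + 1108) = -384/(1/(13 + 28)) - √(-2177 + 1108) = -384/(1/41) - √(-1069) = -384/1/41 - I*√1069 = -384*41 - I*√1069 = -15744 - I*√1069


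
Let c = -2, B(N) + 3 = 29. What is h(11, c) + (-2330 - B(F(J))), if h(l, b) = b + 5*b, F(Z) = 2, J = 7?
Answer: -2368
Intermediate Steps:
B(N) = 26 (B(N) = -3 + 29 = 26)
h(l, b) = 6*b
h(11, c) + (-2330 - B(F(J))) = 6*(-2) + (-2330 - 1*26) = -12 + (-2330 - 26) = -12 - 2356 = -2368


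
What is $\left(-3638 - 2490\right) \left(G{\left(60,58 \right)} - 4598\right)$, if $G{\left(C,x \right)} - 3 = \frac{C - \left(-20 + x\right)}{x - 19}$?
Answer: $\frac{1098033424}{39} \approx 2.8155 \cdot 10^{7}$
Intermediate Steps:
$G{\left(C,x \right)} = 3 + \frac{20 + C - x}{-19 + x}$ ($G{\left(C,x \right)} = 3 + \frac{C - \left(-20 + x\right)}{x - 19} = 3 + \frac{20 + C - x}{-19 + x}$)
$\left(-3638 - 2490\right) \left(G{\left(60,58 \right)} - 4598\right) = \left(-3638 - 2490\right) \left(\frac{-37 + 60 + 2 \cdot 58}{-19 + 58} - 4598\right) = - 6128 \left(\frac{-37 + 60 + 116}{39} - 4598\right) = - 6128 \left(\frac{1}{39} \cdot 139 - 4598\right) = - 6128 \left(\frac{139}{39} - 4598\right) = \left(-6128\right) \left(- \frac{179183}{39}\right) = \frac{1098033424}{39}$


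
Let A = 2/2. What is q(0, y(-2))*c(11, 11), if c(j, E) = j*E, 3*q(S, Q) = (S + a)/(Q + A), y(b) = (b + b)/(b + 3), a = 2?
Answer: -242/9 ≈ -26.889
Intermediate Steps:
A = 1 (A = 2*(½) = 1)
y(b) = 2*b/(3 + b) (y(b) = (2*b)/(3 + b) = 2*b/(3 + b))
q(S, Q) = (2 + S)/(3*(1 + Q)) (q(S, Q) = ((S + 2)/(Q + 1))/3 = ((2 + S)/(1 + Q))/3 = (2 + S)/(3*(1 + Q)))
c(j, E) = E*j
q(0, y(-2))*c(11, 11) = ((2 + 0)/(3*(1 + 2*(-2)/(3 - 2))))*(11*11) = ((⅓)*2/(1 + 2*(-2)/1))*121 = ((⅓)*2/(1 + 2*(-2)*1))*121 = ((⅓)*2/(1 - 4))*121 = ((⅓)*2/(-3))*121 = ((⅓)*(-⅓)*2)*121 = -2/9*121 = -242/9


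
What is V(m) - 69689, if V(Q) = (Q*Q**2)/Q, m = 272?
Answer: 4295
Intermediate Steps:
V(Q) = Q**2 (V(Q) = Q**3/Q = Q**2)
V(m) - 69689 = 272**2 - 69689 = 73984 - 69689 = 4295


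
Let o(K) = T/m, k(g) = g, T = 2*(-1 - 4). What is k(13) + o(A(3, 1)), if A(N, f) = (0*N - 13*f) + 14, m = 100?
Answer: 129/10 ≈ 12.900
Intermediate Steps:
T = -10 (T = 2*(-5) = -10)
A(N, f) = 14 - 13*f (A(N, f) = (0 - 13*f) + 14 = -13*f + 14 = 14 - 13*f)
o(K) = -⅒ (o(K) = -10/100 = -10*1/100 = -⅒)
k(13) + o(A(3, 1)) = 13 - ⅒ = 129/10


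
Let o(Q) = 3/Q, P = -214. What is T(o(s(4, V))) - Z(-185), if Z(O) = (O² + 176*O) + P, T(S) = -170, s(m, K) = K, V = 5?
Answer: -1621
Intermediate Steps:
Z(O) = -214 + O² + 176*O (Z(O) = (O² + 176*O) - 214 = -214 + O² + 176*O)
T(o(s(4, V))) - Z(-185) = -170 - (-214 + (-185)² + 176*(-185)) = -170 - (-214 + 34225 - 32560) = -170 - 1*1451 = -170 - 1451 = -1621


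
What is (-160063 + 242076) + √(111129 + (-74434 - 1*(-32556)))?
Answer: 82013 + √69251 ≈ 82276.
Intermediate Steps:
(-160063 + 242076) + √(111129 + (-74434 - 1*(-32556))) = 82013 + √(111129 + (-74434 + 32556)) = 82013 + √(111129 - 41878) = 82013 + √69251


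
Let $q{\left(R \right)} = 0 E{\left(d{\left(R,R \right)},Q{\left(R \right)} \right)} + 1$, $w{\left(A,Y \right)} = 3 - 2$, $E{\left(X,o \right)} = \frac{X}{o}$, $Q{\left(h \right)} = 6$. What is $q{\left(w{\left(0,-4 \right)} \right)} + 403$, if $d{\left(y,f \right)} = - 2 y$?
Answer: $404$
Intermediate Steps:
$w{\left(A,Y \right)} = 1$
$q{\left(R \right)} = 1$ ($q{\left(R \right)} = 0 \frac{\left(-2\right) R}{6} + 1 = 0 - 2 R \frac{1}{6} + 1 = 0 \left(- \frac{R}{3}\right) + 1 = 0 + 1 = 1$)
$q{\left(w{\left(0,-4 \right)} \right)} + 403 = 1 + 403 = 404$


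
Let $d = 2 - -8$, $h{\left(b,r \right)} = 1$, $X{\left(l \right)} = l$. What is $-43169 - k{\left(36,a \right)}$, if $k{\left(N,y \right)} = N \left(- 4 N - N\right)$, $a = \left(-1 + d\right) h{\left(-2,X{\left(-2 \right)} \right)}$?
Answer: $-36689$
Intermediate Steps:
$d = 10$ ($d = 2 + 8 = 10$)
$a = 9$ ($a = \left(-1 + 10\right) 1 = 9 \cdot 1 = 9$)
$k{\left(N,y \right)} = - 5 N^{2}$ ($k{\left(N,y \right)} = N \left(- 5 N\right) = - 5 N^{2}$)
$-43169 - k{\left(36,a \right)} = -43169 - - 5 \cdot 36^{2} = -43169 - \left(-5\right) 1296 = -43169 - -6480 = -43169 + 6480 = -36689$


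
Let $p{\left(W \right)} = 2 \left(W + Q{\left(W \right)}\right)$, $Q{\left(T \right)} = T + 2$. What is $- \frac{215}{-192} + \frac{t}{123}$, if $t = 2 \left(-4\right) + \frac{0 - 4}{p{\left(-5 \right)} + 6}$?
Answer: $\frac{13881}{13120} \approx 1.058$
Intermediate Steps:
$Q{\left(T \right)} = 2 + T$
$p{\left(W \right)} = 4 + 4 W$ ($p{\left(W \right)} = 2 \left(W + \left(2 + W\right)\right) = 2 \left(2 + 2 W\right) = 4 + 4 W$)
$t = - \frac{38}{5}$ ($t = 2 \left(-4\right) + \frac{0 - 4}{\left(4 + 4 \left(-5\right)\right) + 6} = -8 - \frac{4}{\left(4 - 20\right) + 6} = -8 - \frac{4}{-16 + 6} = -8 - \frac{4}{-10} = -8 - - \frac{2}{5} = -8 + \frac{2}{5} = - \frac{38}{5} \approx -7.6$)
$- \frac{215}{-192} + \frac{t}{123} = - \frac{215}{-192} - \frac{38}{5 \cdot 123} = \left(-215\right) \left(- \frac{1}{192}\right) - \frac{38}{615} = \frac{215}{192} - \frac{38}{615} = \frac{13881}{13120}$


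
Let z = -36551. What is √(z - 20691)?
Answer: I*√57242 ≈ 239.25*I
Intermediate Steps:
√(z - 20691) = √(-36551 - 20691) = √(-57242) = I*√57242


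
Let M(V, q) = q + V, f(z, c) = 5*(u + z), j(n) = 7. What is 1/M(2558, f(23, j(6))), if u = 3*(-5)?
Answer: 1/2598 ≈ 0.00038491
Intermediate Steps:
u = -15
f(z, c) = -75 + 5*z (f(z, c) = 5*(-15 + z) = -75 + 5*z)
M(V, q) = V + q
1/M(2558, f(23, j(6))) = 1/(2558 + (-75 + 5*23)) = 1/(2558 + (-75 + 115)) = 1/(2558 + 40) = 1/2598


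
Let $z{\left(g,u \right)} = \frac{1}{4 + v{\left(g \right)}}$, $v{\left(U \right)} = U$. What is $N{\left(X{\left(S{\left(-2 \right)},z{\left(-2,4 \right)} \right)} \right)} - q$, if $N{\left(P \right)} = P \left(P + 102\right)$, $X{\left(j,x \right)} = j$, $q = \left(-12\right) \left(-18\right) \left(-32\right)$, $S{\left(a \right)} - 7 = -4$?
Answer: $7227$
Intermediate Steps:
$S{\left(a \right)} = 3$ ($S{\left(a \right)} = 7 - 4 = 3$)
$z{\left(g,u \right)} = \frac{1}{4 + g}$
$q = -6912$ ($q = 216 \left(-32\right) = -6912$)
$N{\left(P \right)} = P \left(102 + P\right)$
$N{\left(X{\left(S{\left(-2 \right)},z{\left(-2,4 \right)} \right)} \right)} - q = 3 \left(102 + 3\right) - -6912 = 3 \cdot 105 + 6912 = 315 + 6912 = 7227$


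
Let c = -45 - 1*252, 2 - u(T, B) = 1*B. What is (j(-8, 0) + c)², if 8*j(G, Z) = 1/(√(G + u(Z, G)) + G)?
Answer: 10851591201/123008 + 18415*√2/15376 ≈ 88220.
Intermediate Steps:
u(T, B) = 2 - B
j(G, Z) = 1/(8*(G + √2)) (j(G, Z) = 1/(8*(√(G + (2 - G)) + G)) = 1/(8*(√2 + G)) = 1/(8*(G + √2)))
c = -297 (c = -45 - 252 = -297)
(j(-8, 0) + c)² = (1/(8*(-8 + √2)) - 297)² = (-297 + 1/(8*(-8 + √2)))²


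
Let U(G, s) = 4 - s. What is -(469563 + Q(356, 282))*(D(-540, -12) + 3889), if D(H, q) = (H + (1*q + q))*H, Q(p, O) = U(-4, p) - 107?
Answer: -144694659696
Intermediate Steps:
Q(p, O) = -103 - p (Q(p, O) = (4 - p) - 107 = -103 - p)
D(H, q) = H*(H + 2*q) (D(H, q) = (H + (q + q))*H = (H + 2*q)*H = H*(H + 2*q))
-(469563 + Q(356, 282))*(D(-540, -12) + 3889) = -(469563 + (-103 - 1*356))*(-540*(-540 + 2*(-12)) + 3889) = -(469563 + (-103 - 356))*(-540*(-540 - 24) + 3889) = -(469563 - 459)*(-540*(-564) + 3889) = -469104*(304560 + 3889) = -469104*308449 = -1*144694659696 = -144694659696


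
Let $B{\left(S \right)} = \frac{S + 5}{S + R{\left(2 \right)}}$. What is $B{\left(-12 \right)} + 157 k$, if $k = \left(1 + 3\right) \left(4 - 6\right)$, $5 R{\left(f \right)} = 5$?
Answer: $- \frac{13809}{11} \approx -1255.4$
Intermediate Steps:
$R{\left(f \right)} = 1$ ($R{\left(f \right)} = \frac{1}{5} \cdot 5 = 1$)
$B{\left(S \right)} = \frac{5 + S}{1 + S}$ ($B{\left(S \right)} = \frac{S + 5}{S + 1} = \frac{5 + S}{1 + S}$)
$k = -8$ ($k = 4 \left(-2\right) = -8$)
$B{\left(-12 \right)} + 157 k = \frac{5 - 12}{1 - 12} + 157 \left(-8\right) = \frac{1}{-11} \left(-7\right) - 1256 = \left(- \frac{1}{11}\right) \left(-7\right) - 1256 = \frac{7}{11} - 1256 = - \frac{13809}{11}$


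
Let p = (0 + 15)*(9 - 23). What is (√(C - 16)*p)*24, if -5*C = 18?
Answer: -7056*I*√10 ≈ -22313.0*I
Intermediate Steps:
C = -18/5 (C = -⅕*18 = -18/5 ≈ -3.6000)
p = -210 (p = 15*(-14) = -210)
(√(C - 16)*p)*24 = (√(-18/5 - 16)*(-210))*24 = (√(-98/5)*(-210))*24 = ((7*I*√10/5)*(-210))*24 = -294*I*√10*24 = -7056*I*√10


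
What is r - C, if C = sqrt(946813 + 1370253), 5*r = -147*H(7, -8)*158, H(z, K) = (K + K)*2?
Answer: 743232/5 - sqrt(2317066) ≈ 1.4712e+5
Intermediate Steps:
H(z, K) = 4*K (H(z, K) = (2*K)*2 = 4*K)
r = 743232/5 (r = (-588*(-8)*158)/5 = (-147*(-32)*158)/5 = (4704*158)/5 = (1/5)*743232 = 743232/5 ≈ 1.4865e+5)
C = sqrt(2317066) ≈ 1522.2
r - C = 743232/5 - sqrt(2317066)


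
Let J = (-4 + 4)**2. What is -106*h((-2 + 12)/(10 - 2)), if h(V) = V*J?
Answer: 0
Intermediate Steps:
J = 0 (J = 0**2 = 0)
h(V) = 0 (h(V) = V*0 = 0)
-106*h((-2 + 12)/(10 - 2)) = -106*0 = 0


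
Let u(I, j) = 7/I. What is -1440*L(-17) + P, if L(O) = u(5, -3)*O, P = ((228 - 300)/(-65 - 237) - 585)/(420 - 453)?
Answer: 56955225/1661 ≈ 34290.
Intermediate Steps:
P = 29433/1661 (P = (-72/(-302) - 585)/(-33) = (-72*(-1/302) - 585)*(-1/33) = (36/151 - 585)*(-1/33) = -88299/151*(-1/33) = 29433/1661 ≈ 17.720)
L(O) = 7*O/5 (L(O) = (7/5)*O = (7*(⅕))*O = 7*O/5)
-1440*L(-17) + P = -2016*(-17) + 29433/1661 = -1440*(-119/5) + 29433/1661 = 34272 + 29433/1661 = 56955225/1661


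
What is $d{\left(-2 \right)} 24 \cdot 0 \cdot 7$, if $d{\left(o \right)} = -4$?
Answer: $0$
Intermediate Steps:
$d{\left(-2 \right)} 24 \cdot 0 \cdot 7 = \left(-4\right) 24 \cdot 0 \cdot 7 = \left(-96\right) 0 = 0$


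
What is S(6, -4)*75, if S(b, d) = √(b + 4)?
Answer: 75*√10 ≈ 237.17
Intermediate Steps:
S(b, d) = √(4 + b)
S(6, -4)*75 = √(4 + 6)*75 = √10*75 = 75*√10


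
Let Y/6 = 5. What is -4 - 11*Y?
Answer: -334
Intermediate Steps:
Y = 30 (Y = 6*5 = 30)
-4 - 11*Y = -4 - 11*30 = -4 - 330 = -334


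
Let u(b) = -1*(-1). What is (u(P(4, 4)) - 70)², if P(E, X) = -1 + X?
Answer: 4761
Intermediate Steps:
u(b) = 1
(u(P(4, 4)) - 70)² = (1 - 70)² = (-69)² = 4761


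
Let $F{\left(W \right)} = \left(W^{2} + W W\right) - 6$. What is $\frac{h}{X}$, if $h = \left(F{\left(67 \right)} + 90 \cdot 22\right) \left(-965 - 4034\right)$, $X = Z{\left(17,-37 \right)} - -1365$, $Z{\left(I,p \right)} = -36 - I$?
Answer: $- \frac{6843631}{164} \approx -41729.0$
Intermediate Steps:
$X = 1312$ ($X = \left(-36 - 17\right) - -1365 = \left(-36 - 17\right) + 1365 = -53 + 1365 = 1312$)
$F{\left(W \right)} = -6 + 2 W^{2}$ ($F{\left(W \right)} = \left(W^{2} + W^{2}\right) - 6 = 2 W^{2} - 6 = -6 + 2 W^{2}$)
$h = -54749048$ ($h = \left(\left(-6 + 2 \cdot 67^{2}\right) + 90 \cdot 22\right) \left(-965 - 4034\right) = \left(\left(-6 + 2 \cdot 4489\right) + 1980\right) \left(-4999\right) = \left(\left(-6 + 8978\right) + 1980\right) \left(-4999\right) = \left(8972 + 1980\right) \left(-4999\right) = 10952 \left(-4999\right) = -54749048$)
$\frac{h}{X} = - \frac{54749048}{1312} = \left(-54749048\right) \frac{1}{1312} = - \frac{6843631}{164}$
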